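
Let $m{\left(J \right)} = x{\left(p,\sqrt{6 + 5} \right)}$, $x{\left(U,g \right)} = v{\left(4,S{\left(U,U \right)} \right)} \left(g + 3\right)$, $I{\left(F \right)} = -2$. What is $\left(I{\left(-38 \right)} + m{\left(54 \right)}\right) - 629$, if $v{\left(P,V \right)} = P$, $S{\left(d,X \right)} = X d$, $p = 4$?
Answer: $-619 + 4 \sqrt{11} \approx -605.73$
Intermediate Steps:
$x{\left(U,g \right)} = 12 + 4 g$ ($x{\left(U,g \right)} = 4 \left(g + 3\right) = 4 \left(3 + g\right) = 12 + 4 g$)
$m{\left(J \right)} = 12 + 4 \sqrt{11}$ ($m{\left(J \right)} = 12 + 4 \sqrt{6 + 5} = 12 + 4 \sqrt{11}$)
$\left(I{\left(-38 \right)} + m{\left(54 \right)}\right) - 629 = \left(-2 + \left(12 + 4 \sqrt{11}\right)\right) - 629 = \left(10 + 4 \sqrt{11}\right) - 629 = -619 + 4 \sqrt{11}$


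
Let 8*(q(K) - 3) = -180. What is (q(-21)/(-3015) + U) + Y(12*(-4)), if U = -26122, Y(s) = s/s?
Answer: -52503197/2010 ≈ -26121.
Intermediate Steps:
q(K) = -39/2 (q(K) = 3 + (1/8)*(-180) = 3 - 45/2 = -39/2)
Y(s) = 1
(q(-21)/(-3015) + U) + Y(12*(-4)) = (-39/2/(-3015) - 26122) + 1 = (-39/2*(-1/3015) - 26122) + 1 = (13/2010 - 26122) + 1 = -52505207/2010 + 1 = -52503197/2010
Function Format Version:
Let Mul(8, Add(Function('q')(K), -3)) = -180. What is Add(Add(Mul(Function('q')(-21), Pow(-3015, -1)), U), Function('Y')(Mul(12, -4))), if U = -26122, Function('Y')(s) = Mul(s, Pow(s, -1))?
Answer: Rational(-52503197, 2010) ≈ -26121.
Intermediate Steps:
Function('q')(K) = Rational(-39, 2) (Function('q')(K) = Add(3, Mul(Rational(1, 8), -180)) = Add(3, Rational(-45, 2)) = Rational(-39, 2))
Function('Y')(s) = 1
Add(Add(Mul(Function('q')(-21), Pow(-3015, -1)), U), Function('Y')(Mul(12, -4))) = Add(Add(Mul(Rational(-39, 2), Pow(-3015, -1)), -26122), 1) = Add(Add(Mul(Rational(-39, 2), Rational(-1, 3015)), -26122), 1) = Add(Add(Rational(13, 2010), -26122), 1) = Add(Rational(-52505207, 2010), 1) = Rational(-52503197, 2010)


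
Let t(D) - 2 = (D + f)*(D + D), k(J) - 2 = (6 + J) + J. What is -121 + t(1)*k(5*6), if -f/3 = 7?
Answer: -2705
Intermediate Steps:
f = -21 (f = -3*7 = -21)
k(J) = 8 + 2*J (k(J) = 2 + ((6 + J) + J) = 2 + (6 + 2*J) = 8 + 2*J)
t(D) = 2 + 2*D*(-21 + D) (t(D) = 2 + (D - 21)*(D + D) = 2 + (-21 + D)*(2*D) = 2 + 2*D*(-21 + D))
-121 + t(1)*k(5*6) = -121 + (2 - 42*1 + 2*1²)*(8 + 2*(5*6)) = -121 + (2 - 42 + 2*1)*(8 + 2*30) = -121 + (2 - 42 + 2)*(8 + 60) = -121 - 38*68 = -121 - 2584 = -2705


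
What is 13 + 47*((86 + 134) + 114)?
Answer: 15711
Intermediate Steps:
13 + 47*((86 + 134) + 114) = 13 + 47*(220 + 114) = 13 + 47*334 = 13 + 15698 = 15711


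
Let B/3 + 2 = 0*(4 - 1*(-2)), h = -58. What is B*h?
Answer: 348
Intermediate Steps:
B = -6 (B = -6 + 3*(0*(4 - 1*(-2))) = -6 + 3*(0*(4 + 2)) = -6 + 3*(0*6) = -6 + 3*0 = -6 + 0 = -6)
B*h = -6*(-58) = 348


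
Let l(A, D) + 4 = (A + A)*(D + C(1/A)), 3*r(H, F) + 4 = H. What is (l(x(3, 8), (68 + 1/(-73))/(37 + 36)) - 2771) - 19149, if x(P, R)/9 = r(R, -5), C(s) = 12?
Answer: -115179132/5329 ≈ -21614.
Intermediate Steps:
r(H, F) = -4/3 + H/3
x(P, R) = -12 + 3*R (x(P, R) = 9*(-4/3 + R/3) = -12 + 3*R)
l(A, D) = -4 + 2*A*(12 + D) (l(A, D) = -4 + (A + A)*(D + 12) = -4 + (2*A)*(12 + D) = -4 + 2*A*(12 + D))
(l(x(3, 8), (68 + 1/(-73))/(37 + 36)) - 2771) - 19149 = ((-4 + 24*(-12 + 3*8) + 2*(-12 + 3*8)*((68 + 1/(-73))/(37 + 36))) - 2771) - 19149 = ((-4 + 24*(-12 + 24) + 2*(-12 + 24)*((68 - 1/73)/73)) - 2771) - 19149 = ((-4 + 24*12 + 2*12*((4963/73)*(1/73))) - 2771) - 19149 = ((-4 + 288 + 2*12*(4963/5329)) - 2771) - 19149 = ((-4 + 288 + 119112/5329) - 2771) - 19149 = (1632548/5329 - 2771) - 19149 = -13134111/5329 - 19149 = -115179132/5329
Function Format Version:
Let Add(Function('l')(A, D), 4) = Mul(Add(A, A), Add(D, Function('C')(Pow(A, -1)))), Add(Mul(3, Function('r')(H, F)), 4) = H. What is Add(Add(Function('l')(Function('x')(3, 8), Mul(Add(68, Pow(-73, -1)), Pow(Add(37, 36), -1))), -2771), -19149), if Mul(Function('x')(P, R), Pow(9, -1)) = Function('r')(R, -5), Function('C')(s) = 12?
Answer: Rational(-115179132, 5329) ≈ -21614.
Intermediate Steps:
Function('r')(H, F) = Add(Rational(-4, 3), Mul(Rational(1, 3), H))
Function('x')(P, R) = Add(-12, Mul(3, R)) (Function('x')(P, R) = Mul(9, Add(Rational(-4, 3), Mul(Rational(1, 3), R))) = Add(-12, Mul(3, R)))
Function('l')(A, D) = Add(-4, Mul(2, A, Add(12, D))) (Function('l')(A, D) = Add(-4, Mul(Add(A, A), Add(D, 12))) = Add(-4, Mul(Mul(2, A), Add(12, D))) = Add(-4, Mul(2, A, Add(12, D))))
Add(Add(Function('l')(Function('x')(3, 8), Mul(Add(68, Pow(-73, -1)), Pow(Add(37, 36), -1))), -2771), -19149) = Add(Add(Add(-4, Mul(24, Add(-12, Mul(3, 8))), Mul(2, Add(-12, Mul(3, 8)), Mul(Add(68, Pow(-73, -1)), Pow(Add(37, 36), -1)))), -2771), -19149) = Add(Add(Add(-4, Mul(24, Add(-12, 24)), Mul(2, Add(-12, 24), Mul(Add(68, Rational(-1, 73)), Pow(73, -1)))), -2771), -19149) = Add(Add(Add(-4, Mul(24, 12), Mul(2, 12, Mul(Rational(4963, 73), Rational(1, 73)))), -2771), -19149) = Add(Add(Add(-4, 288, Mul(2, 12, Rational(4963, 5329))), -2771), -19149) = Add(Add(Add(-4, 288, Rational(119112, 5329)), -2771), -19149) = Add(Add(Rational(1632548, 5329), -2771), -19149) = Add(Rational(-13134111, 5329), -19149) = Rational(-115179132, 5329)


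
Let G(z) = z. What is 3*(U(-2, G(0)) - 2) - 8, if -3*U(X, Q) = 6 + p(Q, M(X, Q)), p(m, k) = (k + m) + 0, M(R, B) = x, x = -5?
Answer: -15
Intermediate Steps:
M(R, B) = -5
p(m, k) = k + m
U(X, Q) = -⅓ - Q/3 (U(X, Q) = -(6 + (-5 + Q))/3 = -(1 + Q)/3 = -⅓ - Q/3)
3*(U(-2, G(0)) - 2) - 8 = 3*((-⅓ - ⅓*0) - 2) - 8 = 3*((-⅓ + 0) - 2) - 8 = 3*(-⅓ - 2) - 8 = 3*(-7/3) - 8 = -7 - 8 = -15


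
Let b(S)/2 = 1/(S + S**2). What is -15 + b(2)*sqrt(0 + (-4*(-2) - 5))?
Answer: -15 + sqrt(3)/3 ≈ -14.423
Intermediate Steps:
b(S) = 2/(S + S**2)
-15 + b(2)*sqrt(0 + (-4*(-2) - 5)) = -15 + (2/(2*(1 + 2)))*sqrt(0 + (-4*(-2) - 5)) = -15 + (2*(1/2)/3)*sqrt(0 + (8 - 5)) = -15 + (2*(1/2)*(1/3))*sqrt(0 + 3) = -15 + sqrt(3)/3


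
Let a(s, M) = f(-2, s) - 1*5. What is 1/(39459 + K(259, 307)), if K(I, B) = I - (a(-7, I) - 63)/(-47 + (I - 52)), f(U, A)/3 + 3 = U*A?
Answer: 32/1270983 ≈ 2.5177e-5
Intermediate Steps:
f(U, A) = -9 + 3*A*U (f(U, A) = -9 + 3*(U*A) = -9 + 3*(A*U) = -9 + 3*A*U)
a(s, M) = -14 - 6*s (a(s, M) = (-9 + 3*s*(-2)) - 1*5 = (-9 - 6*s) - 5 = -14 - 6*s)
K(I, B) = I + 35/(-99 + I) (K(I, B) = I - ((-14 - 6*(-7)) - 63)/(-47 + (I - 52)) = I - ((-14 + 42) - 63)/(-47 + (-52 + I)) = I - (28 - 63)/(-99 + I) = I - (-35)/(-99 + I) = I + 35/(-99 + I))
1/(39459 + K(259, 307)) = 1/(39459 + (35 + 259**2 - 99*259)/(-99 + 259)) = 1/(39459 + (35 + 67081 - 25641)/160) = 1/(39459 + (1/160)*41475) = 1/(39459 + 8295/32) = 1/(1270983/32) = 32/1270983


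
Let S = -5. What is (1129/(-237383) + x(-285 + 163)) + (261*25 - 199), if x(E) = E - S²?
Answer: 1466788428/237383 ≈ 6179.0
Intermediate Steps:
x(E) = -25 + E (x(E) = E - 1*(-5)² = E - 1*25 = E - 25 = -25 + E)
(1129/(-237383) + x(-285 + 163)) + (261*25 - 199) = (1129/(-237383) + (-25 + (-285 + 163))) + (261*25 - 199) = (1129*(-1/237383) + (-25 - 122)) + (6525 - 199) = (-1129/237383 - 147) + 6326 = -34896430/237383 + 6326 = 1466788428/237383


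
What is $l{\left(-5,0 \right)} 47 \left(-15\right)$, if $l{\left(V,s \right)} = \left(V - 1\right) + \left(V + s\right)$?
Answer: $7755$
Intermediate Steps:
$l{\left(V,s \right)} = -1 + s + 2 V$ ($l{\left(V,s \right)} = \left(-1 + V\right) + \left(V + s\right) = -1 + s + 2 V$)
$l{\left(-5,0 \right)} 47 \left(-15\right) = \left(-1 + 0 + 2 \left(-5\right)\right) 47 \left(-15\right) = \left(-1 + 0 - 10\right) 47 \left(-15\right) = \left(-11\right) 47 \left(-15\right) = \left(-517\right) \left(-15\right) = 7755$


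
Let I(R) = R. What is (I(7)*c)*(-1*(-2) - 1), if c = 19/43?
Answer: 133/43 ≈ 3.0930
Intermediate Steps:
c = 19/43 (c = 19*(1/43) = 19/43 ≈ 0.44186)
(I(7)*c)*(-1*(-2) - 1) = (7*(19/43))*(-1*(-2) - 1) = 133*(2 - 1)/43 = (133/43)*1 = 133/43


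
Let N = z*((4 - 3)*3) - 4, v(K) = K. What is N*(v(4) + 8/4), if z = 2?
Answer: 12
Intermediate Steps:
N = 2 (N = 2*((4 - 3)*3) - 4 = 2*(1*3) - 4 = 2*3 - 4 = 6 - 4 = 2)
N*(v(4) + 8/4) = 2*(4 + 8/4) = 2*(4 + 8*(¼)) = 2*(4 + 2) = 2*6 = 12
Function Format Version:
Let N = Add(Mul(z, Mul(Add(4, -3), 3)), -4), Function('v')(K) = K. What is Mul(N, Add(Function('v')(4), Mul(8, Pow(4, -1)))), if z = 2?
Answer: 12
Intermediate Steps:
N = 2 (N = Add(Mul(2, Mul(Add(4, -3), 3)), -4) = Add(Mul(2, Mul(1, 3)), -4) = Add(Mul(2, 3), -4) = Add(6, -4) = 2)
Mul(N, Add(Function('v')(4), Mul(8, Pow(4, -1)))) = Mul(2, Add(4, Mul(8, Pow(4, -1)))) = Mul(2, Add(4, Mul(8, Rational(1, 4)))) = Mul(2, Add(4, 2)) = Mul(2, 6) = 12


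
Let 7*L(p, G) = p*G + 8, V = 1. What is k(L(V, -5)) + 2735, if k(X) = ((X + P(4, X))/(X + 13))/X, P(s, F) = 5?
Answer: 385768/141 ≈ 2735.9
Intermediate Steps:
L(p, G) = 8/7 + G*p/7 (L(p, G) = (p*G + 8)/7 = (G*p + 8)/7 = (8 + G*p)/7 = 8/7 + G*p/7)
k(X) = (5 + X)/(X*(13 + X)) (k(X) = ((X + 5)/(X + 13))/X = ((5 + X)/(13 + X))/X = (5 + X)/(X*(13 + X)))
k(L(V, -5)) + 2735 = (5 + (8/7 + (1/7)*(-5)*1))/((8/7 + (1/7)*(-5)*1)*(13 + (8/7 + (1/7)*(-5)*1))) + 2735 = (5 + (8/7 - 5/7))/((8/7 - 5/7)*(13 + (8/7 - 5/7))) + 2735 = (5 + 3/7)/((3/7)*(13 + 3/7)) + 2735 = (7/3)*(38/7)/(94/7) + 2735 = (7/3)*(7/94)*(38/7) + 2735 = 133/141 + 2735 = 385768/141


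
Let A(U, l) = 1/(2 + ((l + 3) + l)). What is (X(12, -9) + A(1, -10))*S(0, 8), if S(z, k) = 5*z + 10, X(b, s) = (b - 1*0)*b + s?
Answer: 4048/3 ≈ 1349.3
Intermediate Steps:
A(U, l) = 1/(5 + 2*l) (A(U, l) = 1/(2 + ((3 + l) + l)) = 1/(2 + (3 + 2*l)) = 1/(5 + 2*l))
X(b, s) = s + b² (X(b, s) = (b + 0)*b + s = b*b + s = b² + s = s + b²)
S(z, k) = 10 + 5*z
(X(12, -9) + A(1, -10))*S(0, 8) = ((-9 + 12²) + 1/(5 + 2*(-10)))*(10 + 5*0) = ((-9 + 144) + 1/(5 - 20))*(10 + 0) = (135 + 1/(-15))*10 = (135 - 1/15)*10 = (2024/15)*10 = 4048/3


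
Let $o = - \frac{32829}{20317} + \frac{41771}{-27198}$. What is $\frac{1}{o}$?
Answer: $- \frac{552581766}{1741544549} \approx -0.31729$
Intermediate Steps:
$o = - \frac{1741544549}{552581766}$ ($o = \left(-32829\right) \frac{1}{20317} + 41771 \left(- \frac{1}{27198}\right) = - \frac{32829}{20317} - \frac{41771}{27198} = - \frac{1741544549}{552581766} \approx -3.1516$)
$\frac{1}{o} = \frac{1}{- \frac{1741544549}{552581766}} = - \frac{552581766}{1741544549}$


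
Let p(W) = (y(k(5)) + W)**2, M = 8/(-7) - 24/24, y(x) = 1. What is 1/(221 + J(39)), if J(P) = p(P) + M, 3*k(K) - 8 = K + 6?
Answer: 7/12732 ≈ 0.00054980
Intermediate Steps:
k(K) = 14/3 + K/3 (k(K) = 8/3 + (K + 6)/3 = 8/3 + (6 + K)/3 = 8/3 + (2 + K/3) = 14/3 + K/3)
M = -15/7 (M = 8*(-1/7) - 24*1/24 = -8/7 - 1 = -15/7 ≈ -2.1429)
p(W) = (1 + W)**2
J(P) = -15/7 + (1 + P)**2 (J(P) = (1 + P)**2 - 15/7 = -15/7 + (1 + P)**2)
1/(221 + J(39)) = 1/(221 + (-15/7 + (1 + 39)**2)) = 1/(221 + (-15/7 + 40**2)) = 1/(221 + (-15/7 + 1600)) = 1/(221 + 11185/7) = 1/(12732/7) = 7/12732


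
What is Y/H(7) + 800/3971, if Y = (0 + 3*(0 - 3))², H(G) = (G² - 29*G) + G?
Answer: -68017/194579 ≈ -0.34956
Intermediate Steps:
H(G) = G² - 28*G
Y = 81 (Y = (0 + 3*(-3))² = (0 - 9)² = (-9)² = 81)
Y/H(7) + 800/3971 = 81/((7*(-28 + 7))) + 800/3971 = 81/((7*(-21))) + 800*(1/3971) = 81/(-147) + 800/3971 = 81*(-1/147) + 800/3971 = -27/49 + 800/3971 = -68017/194579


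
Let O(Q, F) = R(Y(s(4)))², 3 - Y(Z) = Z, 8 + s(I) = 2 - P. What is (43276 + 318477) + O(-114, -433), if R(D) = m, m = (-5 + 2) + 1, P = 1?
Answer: 361757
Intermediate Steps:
s(I) = -7 (s(I) = -8 + (2 - 1*1) = -8 + (2 - 1) = -8 + 1 = -7)
Y(Z) = 3 - Z
m = -2 (m = -3 + 1 = -2)
R(D) = -2
O(Q, F) = 4 (O(Q, F) = (-2)² = 4)
(43276 + 318477) + O(-114, -433) = (43276 + 318477) + 4 = 361753 + 4 = 361757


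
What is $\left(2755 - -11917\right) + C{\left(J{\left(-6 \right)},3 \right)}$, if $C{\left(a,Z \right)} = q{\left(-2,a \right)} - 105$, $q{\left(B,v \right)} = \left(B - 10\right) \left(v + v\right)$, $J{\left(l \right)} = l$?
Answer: $14711$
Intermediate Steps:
$q{\left(B,v \right)} = 2 v \left(-10 + B\right)$ ($q{\left(B,v \right)} = \left(-10 + B\right) 2 v = 2 v \left(-10 + B\right)$)
$C{\left(a,Z \right)} = -105 - 24 a$ ($C{\left(a,Z \right)} = 2 a \left(-10 - 2\right) - 105 = 2 a \left(-12\right) - 105 = - 24 a - 105 = -105 - 24 a$)
$\left(2755 - -11917\right) + C{\left(J{\left(-6 \right)},3 \right)} = \left(2755 - -11917\right) - -39 = \left(2755 + 11917\right) + \left(-105 + 144\right) = 14672 + 39 = 14711$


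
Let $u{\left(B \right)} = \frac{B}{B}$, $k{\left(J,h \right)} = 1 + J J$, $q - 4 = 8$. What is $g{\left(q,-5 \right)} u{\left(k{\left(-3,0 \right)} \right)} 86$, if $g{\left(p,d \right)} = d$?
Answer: $-430$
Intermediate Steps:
$q = 12$ ($q = 4 + 8 = 12$)
$k{\left(J,h \right)} = 1 + J^{2}$
$u{\left(B \right)} = 1$
$g{\left(q,-5 \right)} u{\left(k{\left(-3,0 \right)} \right)} 86 = \left(-5\right) 1 \cdot 86 = \left(-5\right) 86 = -430$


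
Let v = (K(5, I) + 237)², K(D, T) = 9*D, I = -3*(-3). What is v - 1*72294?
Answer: 7230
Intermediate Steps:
I = 9
v = 79524 (v = (9*5 + 237)² = (45 + 237)² = 282² = 79524)
v - 1*72294 = 79524 - 1*72294 = 79524 - 72294 = 7230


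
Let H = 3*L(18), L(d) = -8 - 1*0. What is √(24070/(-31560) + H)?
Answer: I*√61661139/1578 ≈ 4.9762*I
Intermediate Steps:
L(d) = -8 (L(d) = -8 + 0 = -8)
H = -24 (H = 3*(-8) = -24)
√(24070/(-31560) + H) = √(24070/(-31560) - 24) = √(24070*(-1/31560) - 24) = √(-2407/3156 - 24) = √(-78151/3156) = I*√61661139/1578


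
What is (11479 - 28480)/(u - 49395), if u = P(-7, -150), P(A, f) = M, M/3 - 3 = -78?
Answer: 5667/16540 ≈ 0.34262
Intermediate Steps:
M = -225 (M = 9 + 3*(-78) = 9 - 234 = -225)
P(A, f) = -225
u = -225
(11479 - 28480)/(u - 49395) = (11479 - 28480)/(-225 - 49395) = -17001/(-49620) = -17001*(-1/49620) = 5667/16540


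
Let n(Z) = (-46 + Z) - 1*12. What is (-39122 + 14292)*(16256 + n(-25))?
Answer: -401575590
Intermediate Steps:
n(Z) = -58 + Z (n(Z) = (-46 + Z) - 12 = -58 + Z)
(-39122 + 14292)*(16256 + n(-25)) = (-39122 + 14292)*(16256 + (-58 - 25)) = -24830*(16256 - 83) = -24830*16173 = -401575590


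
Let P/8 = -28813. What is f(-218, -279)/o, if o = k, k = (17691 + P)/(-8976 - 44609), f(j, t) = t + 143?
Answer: -7287560/212813 ≈ -34.244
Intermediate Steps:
P = -230504 (P = 8*(-28813) = -230504)
f(j, t) = 143 + t
k = 212813/53585 (k = (17691 - 230504)/(-8976 - 44609) = -212813/(-53585) = -212813*(-1/53585) = 212813/53585 ≈ 3.9715)
o = 212813/53585 ≈ 3.9715
f(-218, -279)/o = (143 - 279)/(212813/53585) = -136*53585/212813 = -7287560/212813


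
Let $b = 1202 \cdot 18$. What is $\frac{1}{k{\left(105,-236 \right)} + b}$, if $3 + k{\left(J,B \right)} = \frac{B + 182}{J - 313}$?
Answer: $\frac{104}{2249859} \approx 4.6225 \cdot 10^{-5}$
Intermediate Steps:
$k{\left(J,B \right)} = -3 + \frac{182 + B}{-313 + J}$ ($k{\left(J,B \right)} = -3 + \frac{B + 182}{J - 313} = -3 + \frac{182 + B}{-313 + J}$)
$b = 21636$
$\frac{1}{k{\left(105,-236 \right)} + b} = \frac{1}{\frac{1121 - 236 - 315}{-313 + 105} + 21636} = \frac{1}{\frac{1121 - 236 - 315}{-208} + 21636} = \frac{1}{\left(- \frac{1}{208}\right) 570 + 21636} = \frac{1}{- \frac{285}{104} + 21636} = \frac{1}{\frac{2249859}{104}} = \frac{104}{2249859}$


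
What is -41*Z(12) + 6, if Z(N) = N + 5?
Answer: -691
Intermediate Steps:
Z(N) = 5 + N
-41*Z(12) + 6 = -41*(5 + 12) + 6 = -41*17 + 6 = -697 + 6 = -691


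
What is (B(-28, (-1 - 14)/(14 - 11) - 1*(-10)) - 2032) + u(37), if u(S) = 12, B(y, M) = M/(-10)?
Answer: -4041/2 ≈ -2020.5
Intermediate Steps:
B(y, M) = -M/10 (B(y, M) = M*(-⅒) = -M/10)
(B(-28, (-1 - 14)/(14 - 11) - 1*(-10)) - 2032) + u(37) = (-((-1 - 14)/(14 - 11) - 1*(-10))/10 - 2032) + 12 = (-(-15/3 + 10)/10 - 2032) + 12 = (-(-15*⅓ + 10)/10 - 2032) + 12 = (-(-5 + 10)/10 - 2032) + 12 = (-⅒*5 - 2032) + 12 = (-½ - 2032) + 12 = -4065/2 + 12 = -4041/2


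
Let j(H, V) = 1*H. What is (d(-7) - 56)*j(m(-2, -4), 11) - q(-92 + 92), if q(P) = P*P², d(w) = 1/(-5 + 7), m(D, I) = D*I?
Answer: -444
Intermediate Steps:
j(H, V) = H
d(w) = ½ (d(w) = 1/2 = ½)
q(P) = P³
(d(-7) - 56)*j(m(-2, -4), 11) - q(-92 + 92) = (½ - 56)*(-2*(-4)) - (-92 + 92)³ = -111/2*8 - 1*0³ = -444 - 1*0 = -444 + 0 = -444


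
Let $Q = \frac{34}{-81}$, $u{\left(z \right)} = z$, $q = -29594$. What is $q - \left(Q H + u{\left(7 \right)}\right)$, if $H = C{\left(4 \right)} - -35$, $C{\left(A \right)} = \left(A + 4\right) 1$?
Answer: $- \frac{2396219}{81} \approx -29583.0$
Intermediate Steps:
$C{\left(A \right)} = 4 + A$ ($C{\left(A \right)} = \left(4 + A\right) 1 = 4 + A$)
$H = 43$ ($H = \left(4 + 4\right) - -35 = 8 + 35 = 43$)
$Q = - \frac{34}{81}$ ($Q = 34 \left(- \frac{1}{81}\right) = - \frac{34}{81} \approx -0.41975$)
$q - \left(Q H + u{\left(7 \right)}\right) = -29594 - \left(\left(- \frac{34}{81}\right) 43 + 7\right) = -29594 - \left(- \frac{1462}{81} + 7\right) = -29594 - - \frac{895}{81} = -29594 + \frac{895}{81} = - \frac{2396219}{81}$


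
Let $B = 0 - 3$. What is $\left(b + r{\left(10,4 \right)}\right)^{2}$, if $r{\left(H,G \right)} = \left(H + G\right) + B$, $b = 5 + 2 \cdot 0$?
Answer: $256$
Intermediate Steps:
$B = -3$
$b = 5$ ($b = 5 + 0 = 5$)
$r{\left(H,G \right)} = -3 + G + H$ ($r{\left(H,G \right)} = \left(H + G\right) - 3 = \left(G + H\right) - 3 = -3 + G + H$)
$\left(b + r{\left(10,4 \right)}\right)^{2} = \left(5 + \left(-3 + 4 + 10\right)\right)^{2} = \left(5 + 11\right)^{2} = 16^{2} = 256$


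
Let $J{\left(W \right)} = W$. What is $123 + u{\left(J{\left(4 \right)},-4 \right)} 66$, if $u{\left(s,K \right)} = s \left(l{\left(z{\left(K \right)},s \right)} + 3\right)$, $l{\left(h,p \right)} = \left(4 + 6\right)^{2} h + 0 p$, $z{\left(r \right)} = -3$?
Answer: $-78285$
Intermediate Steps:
$l{\left(h,p \right)} = 100 h$ ($l{\left(h,p \right)} = 10^{2} h + 0 = 100 h + 0 = 100 h$)
$u{\left(s,K \right)} = - 297 s$ ($u{\left(s,K \right)} = s \left(100 \left(-3\right) + 3\right) = s \left(-300 + 3\right) = s \left(-297\right) = - 297 s$)
$123 + u{\left(J{\left(4 \right)},-4 \right)} 66 = 123 + \left(-297\right) 4 \cdot 66 = 123 - 78408 = -78285$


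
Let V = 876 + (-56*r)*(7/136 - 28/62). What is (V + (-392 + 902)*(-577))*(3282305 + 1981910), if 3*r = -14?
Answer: -2442707571926600/1581 ≈ -1.5450e+12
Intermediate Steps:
r = -14/3 (r = (⅓)*(-14) = -14/3 ≈ -4.6667)
V = 1219630/1581 (V = 876 + (-56*(-14/3))*(7/136 - 28/62) = 876 + 784*(7*(1/136) - 28*1/62)/3 = 876 + 784*(7/136 - 14/31)/3 = 876 + (784/3)*(-1687/4216) = 876 - 165326/1581 = 1219630/1581 ≈ 771.43)
(V + (-392 + 902)*(-577))*(3282305 + 1981910) = (1219630/1581 + (-392 + 902)*(-577))*(3282305 + 1981910) = (1219630/1581 + 510*(-577))*5264215 = (1219630/1581 - 294270)*5264215 = -464021240/1581*5264215 = -2442707571926600/1581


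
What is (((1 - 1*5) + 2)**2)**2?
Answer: 16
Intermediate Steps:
(((1 - 1*5) + 2)**2)**2 = (((1 - 5) + 2)**2)**2 = ((-4 + 2)**2)**2 = ((-2)**2)**2 = 4**2 = 16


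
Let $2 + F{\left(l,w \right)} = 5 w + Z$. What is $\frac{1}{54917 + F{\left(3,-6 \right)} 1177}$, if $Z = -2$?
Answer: $\frac{1}{14899} \approx 6.7119 \cdot 10^{-5}$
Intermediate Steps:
$F{\left(l,w \right)} = -4 + 5 w$ ($F{\left(l,w \right)} = -2 + \left(5 w - 2\right) = -2 + \left(-2 + 5 w\right) = -4 + 5 w$)
$\frac{1}{54917 + F{\left(3,-6 \right)} 1177} = \frac{1}{54917 + \left(-4 + 5 \left(-6\right)\right) 1177} = \frac{1}{54917 + \left(-4 - 30\right) 1177} = \frac{1}{54917 - 40018} = \frac{1}{14899}$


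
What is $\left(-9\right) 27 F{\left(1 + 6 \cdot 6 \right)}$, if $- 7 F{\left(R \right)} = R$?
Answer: $\frac{8991}{7} \approx 1284.4$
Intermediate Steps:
$F{\left(R \right)} = - \frac{R}{7}$
$\left(-9\right) 27 F{\left(1 + 6 \cdot 6 \right)} = \left(-9\right) 27 \left(- \frac{1 + 6 \cdot 6}{7}\right) = - 243 \left(- \frac{1 + 36}{7}\right) = - 243 \left(\left(- \frac{1}{7}\right) 37\right) = \left(-243\right) \left(- \frac{37}{7}\right) = \frac{8991}{7}$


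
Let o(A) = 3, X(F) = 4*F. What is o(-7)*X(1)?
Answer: 12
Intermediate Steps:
o(-7)*X(1) = 3*(4*1) = 3*4 = 12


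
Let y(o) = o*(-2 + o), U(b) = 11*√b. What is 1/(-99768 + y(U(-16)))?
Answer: -12713/1292963920 + 11*I/1292963920 ≈ -9.8325e-6 + 8.5076e-9*I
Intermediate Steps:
1/(-99768 + y(U(-16))) = 1/(-99768 + (11*√(-16))*(-2 + 11*√(-16))) = 1/(-99768 + (11*(4*I))*(-2 + 11*(4*I))) = 1/(-99768 + (44*I)*(-2 + 44*I)) = 1/(-99768 + 44*I*(-2 + 44*I))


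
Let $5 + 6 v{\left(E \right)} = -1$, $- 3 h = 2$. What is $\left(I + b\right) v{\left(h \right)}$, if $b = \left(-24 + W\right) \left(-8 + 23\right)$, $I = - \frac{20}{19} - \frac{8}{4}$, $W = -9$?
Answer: $\frac{9463}{19} \approx 498.05$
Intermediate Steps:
$h = - \frac{2}{3}$ ($h = \left(- \frac{1}{3}\right) 2 = - \frac{2}{3} \approx -0.66667$)
$v{\left(E \right)} = -1$ ($v{\left(E \right)} = - \frac{5}{6} + \frac{1}{6} \left(-1\right) = - \frac{5}{6} - \frac{1}{6} = -1$)
$I = - \frac{58}{19}$ ($I = \left(-20\right) \frac{1}{19} - 2 = - \frac{20}{19} - 2 = - \frac{58}{19} \approx -3.0526$)
$b = -495$ ($b = \left(-24 - 9\right) \left(-8 + 23\right) = \left(-33\right) 15 = -495$)
$\left(I + b\right) v{\left(h \right)} = \left(- \frac{58}{19} - 495\right) \left(-1\right) = \left(- \frac{9463}{19}\right) \left(-1\right) = \frac{9463}{19}$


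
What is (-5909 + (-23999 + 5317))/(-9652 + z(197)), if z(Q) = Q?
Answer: 24591/9455 ≈ 2.6008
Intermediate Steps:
(-5909 + (-23999 + 5317))/(-9652 + z(197)) = (-5909 + (-23999 + 5317))/(-9652 + 197) = (-5909 - 18682)/(-9455) = -24591*(-1/9455) = 24591/9455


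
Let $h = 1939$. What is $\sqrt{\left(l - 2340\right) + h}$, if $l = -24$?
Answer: $5 i \sqrt{17} \approx 20.616 i$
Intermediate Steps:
$\sqrt{\left(l - 2340\right) + h} = \sqrt{\left(-24 - 2340\right) + 1939} = \sqrt{-2364 + 1939} = \sqrt{-425} = 5 i \sqrt{17}$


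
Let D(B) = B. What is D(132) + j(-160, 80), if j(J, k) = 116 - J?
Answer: 408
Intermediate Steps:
D(132) + j(-160, 80) = 132 + (116 - 1*(-160)) = 132 + (116 + 160) = 132 + 276 = 408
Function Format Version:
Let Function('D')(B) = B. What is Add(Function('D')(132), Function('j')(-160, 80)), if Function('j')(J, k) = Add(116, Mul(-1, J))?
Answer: 408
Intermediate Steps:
Add(Function('D')(132), Function('j')(-160, 80)) = Add(132, Add(116, Mul(-1, -160))) = Add(132, Add(116, 160)) = Add(132, 276) = 408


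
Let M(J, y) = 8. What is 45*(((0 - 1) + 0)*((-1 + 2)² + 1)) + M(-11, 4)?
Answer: -82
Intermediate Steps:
45*(((0 - 1) + 0)*((-1 + 2)² + 1)) + M(-11, 4) = 45*(((0 - 1) + 0)*((-1 + 2)² + 1)) + 8 = 45*((-1 + 0)*(1² + 1)) + 8 = 45*(-(1 + 1)) + 8 = 45*(-1*2) + 8 = 45*(-2) + 8 = -90 + 8 = -82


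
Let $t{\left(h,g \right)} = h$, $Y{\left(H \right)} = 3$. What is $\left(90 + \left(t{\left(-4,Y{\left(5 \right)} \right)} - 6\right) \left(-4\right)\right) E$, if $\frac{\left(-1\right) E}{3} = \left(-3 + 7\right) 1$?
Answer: $-1560$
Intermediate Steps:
$E = -12$ ($E = - 3 \left(-3 + 7\right) 1 = - 3 \cdot 4 \cdot 1 = \left(-3\right) 4 = -12$)
$\left(90 + \left(t{\left(-4,Y{\left(5 \right)} \right)} - 6\right) \left(-4\right)\right) E = \left(90 + \left(-4 - 6\right) \left(-4\right)\right) \left(-12\right) = \left(90 - -40\right) \left(-12\right) = \left(90 + 40\right) \left(-12\right) = 130 \left(-12\right) = -1560$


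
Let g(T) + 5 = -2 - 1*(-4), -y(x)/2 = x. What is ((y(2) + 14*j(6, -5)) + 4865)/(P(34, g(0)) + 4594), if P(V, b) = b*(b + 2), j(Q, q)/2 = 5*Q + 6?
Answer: 5869/4597 ≈ 1.2767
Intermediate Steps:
y(x) = -2*x
j(Q, q) = 12 + 10*Q (j(Q, q) = 2*(5*Q + 6) = 2*(6 + 5*Q) = 12 + 10*Q)
g(T) = -3 (g(T) = -5 + (-2 - 1*(-4)) = -5 + (-2 + 4) = -5 + 2 = -3)
P(V, b) = b*(2 + b)
((y(2) + 14*j(6, -5)) + 4865)/(P(34, g(0)) + 4594) = ((-2*2 + 14*(12 + 10*6)) + 4865)/(-3*(2 - 3) + 4594) = ((-4 + 14*(12 + 60)) + 4865)/(-3*(-1) + 4594) = ((-4 + 14*72) + 4865)/(3 + 4594) = ((-4 + 1008) + 4865)/4597 = (1004 + 4865)*(1/4597) = 5869*(1/4597) = 5869/4597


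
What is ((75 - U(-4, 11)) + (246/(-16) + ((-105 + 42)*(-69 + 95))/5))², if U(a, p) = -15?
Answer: 102394161/1600 ≈ 63996.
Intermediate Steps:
((75 - U(-4, 11)) + (246/(-16) + ((-105 + 42)*(-69 + 95))/5))² = ((75 - 1*(-15)) + (246/(-16) + ((-105 + 42)*(-69 + 95))/5))² = ((75 + 15) + (246*(-1/16) - 63*26*(⅕)))² = (90 + (-123/8 - 1638*⅕))² = (90 + (-123/8 - 1638/5))² = (90 - 13719/40)² = (-10119/40)² = 102394161/1600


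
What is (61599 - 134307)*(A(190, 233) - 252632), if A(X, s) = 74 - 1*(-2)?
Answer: 18362841648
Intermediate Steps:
A(X, s) = 76 (A(X, s) = 74 + 2 = 76)
(61599 - 134307)*(A(190, 233) - 252632) = (61599 - 134307)*(76 - 252632) = -72708*(-252556) = 18362841648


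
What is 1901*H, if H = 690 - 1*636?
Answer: 102654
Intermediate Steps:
H = 54 (H = 690 - 636 = 54)
1901*H = 1901*54 = 102654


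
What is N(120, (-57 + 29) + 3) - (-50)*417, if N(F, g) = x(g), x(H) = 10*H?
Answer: 20600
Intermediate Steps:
N(F, g) = 10*g
N(120, (-57 + 29) + 3) - (-50)*417 = 10*((-57 + 29) + 3) - (-50)*417 = 10*(-28 + 3) - 1*(-20850) = 10*(-25) + 20850 = -250 + 20850 = 20600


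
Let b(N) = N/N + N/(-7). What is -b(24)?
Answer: 17/7 ≈ 2.4286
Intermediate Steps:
b(N) = 1 - N/7 (b(N) = 1 + N*(-⅐) = 1 - N/7)
-b(24) = -(1 - ⅐*24) = -(1 - 24/7) = -1*(-17/7) = 17/7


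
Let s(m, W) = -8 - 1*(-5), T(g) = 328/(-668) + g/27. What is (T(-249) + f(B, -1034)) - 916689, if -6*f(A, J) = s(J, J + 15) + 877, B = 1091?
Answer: -1378017103/1503 ≈ -9.1684e+5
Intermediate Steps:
T(g) = -82/167 + g/27 (T(g) = 328*(-1/668) + g*(1/27) = -82/167 + g/27)
s(m, W) = -3 (s(m, W) = -8 + 5 = -3)
f(A, J) = -437/3 (f(A, J) = -(-3 + 877)/6 = -⅙*874 = -437/3)
(T(-249) + f(B, -1034)) - 916689 = ((-82/167 + (1/27)*(-249)) - 437/3) - 916689 = ((-82/167 - 83/9) - 437/3) - 916689 = (-14599/1503 - 437/3) - 916689 = -233536/1503 - 916689 = -1378017103/1503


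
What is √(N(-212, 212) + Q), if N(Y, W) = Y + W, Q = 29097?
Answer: 3*√3233 ≈ 170.58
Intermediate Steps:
N(Y, W) = W + Y
√(N(-212, 212) + Q) = √((212 - 212) + 29097) = √(0 + 29097) = √29097 = 3*√3233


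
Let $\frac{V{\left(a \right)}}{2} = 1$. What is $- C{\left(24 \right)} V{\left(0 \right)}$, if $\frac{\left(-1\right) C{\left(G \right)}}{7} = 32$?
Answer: $448$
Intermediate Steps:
$V{\left(a \right)} = 2$ ($V{\left(a \right)} = 2 \cdot 1 = 2$)
$C{\left(G \right)} = -224$ ($C{\left(G \right)} = \left(-7\right) 32 = -224$)
$- C{\left(24 \right)} V{\left(0 \right)} = - \left(-224\right) 2 = \left(-1\right) \left(-448\right) = 448$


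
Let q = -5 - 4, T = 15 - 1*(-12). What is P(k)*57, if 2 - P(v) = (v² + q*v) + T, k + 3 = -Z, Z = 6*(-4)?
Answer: -15789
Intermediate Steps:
Z = -24
T = 27 (T = 15 + 12 = 27)
q = -9
k = 21 (k = -3 - 1*(-24) = -3 + 24 = 21)
P(v) = -25 - v² + 9*v (P(v) = 2 - ((v² - 9*v) + 27) = 2 - (27 + v² - 9*v) = 2 + (-27 - v² + 9*v) = -25 - v² + 9*v)
P(k)*57 = (-25 - 1*21² + 9*21)*57 = (-25 - 1*441 + 189)*57 = (-25 - 441 + 189)*57 = -277*57 = -15789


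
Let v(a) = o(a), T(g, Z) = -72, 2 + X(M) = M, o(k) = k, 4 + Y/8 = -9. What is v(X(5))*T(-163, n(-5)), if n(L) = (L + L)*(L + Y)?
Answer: -216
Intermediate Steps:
Y = -104 (Y = -32 + 8*(-9) = -32 - 72 = -104)
n(L) = 2*L*(-104 + L) (n(L) = (L + L)*(L - 104) = (2*L)*(-104 + L) = 2*L*(-104 + L))
X(M) = -2 + M
v(a) = a
v(X(5))*T(-163, n(-5)) = (-2 + 5)*(-72) = 3*(-72) = -216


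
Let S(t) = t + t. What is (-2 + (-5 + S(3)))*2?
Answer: -2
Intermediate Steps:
S(t) = 2*t
(-2 + (-5 + S(3)))*2 = (-2 + (-5 + 2*3))*2 = (-2 + (-5 + 6))*2 = (-2 + 1)*2 = -1*2 = -2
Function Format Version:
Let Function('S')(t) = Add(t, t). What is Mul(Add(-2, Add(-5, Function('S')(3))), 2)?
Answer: -2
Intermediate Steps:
Function('S')(t) = Mul(2, t)
Mul(Add(-2, Add(-5, Function('S')(3))), 2) = Mul(Add(-2, Add(-5, Mul(2, 3))), 2) = Mul(Add(-2, Add(-5, 6)), 2) = Mul(Add(-2, 1), 2) = Mul(-1, 2) = -2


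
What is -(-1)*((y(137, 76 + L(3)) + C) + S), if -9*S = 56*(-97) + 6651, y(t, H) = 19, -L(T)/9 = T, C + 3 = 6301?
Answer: 55634/9 ≈ 6181.6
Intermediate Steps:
C = 6298 (C = -3 + 6301 = 6298)
L(T) = -9*T
S = -1219/9 (S = -(56*(-97) + 6651)/9 = -(-5432 + 6651)/9 = -1/9*1219 = -1219/9 ≈ -135.44)
-(-1)*((y(137, 76 + L(3)) + C) + S) = -(-1)*((19 + 6298) - 1219/9) = -(-1)*(6317 - 1219/9) = -(-1)*55634/9 = -1*(-55634/9) = 55634/9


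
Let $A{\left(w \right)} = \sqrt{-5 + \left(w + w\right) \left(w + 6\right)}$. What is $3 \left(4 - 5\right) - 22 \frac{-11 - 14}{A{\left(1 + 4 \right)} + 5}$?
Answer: $- \frac{299}{8} + \frac{55 \sqrt{105}}{8} \approx 33.073$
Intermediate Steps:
$A{\left(w \right)} = \sqrt{-5 + 2 w \left(6 + w\right)}$
$3 \left(4 - 5\right) - 22 \frac{-11 - 14}{A{\left(1 + 4 \right)} + 5} = 3 \left(4 - 5\right) - 22 \frac{-11 - 14}{\sqrt{-5 + 2 \left(1 + 4\right)^{2} + 12 \left(1 + 4\right)} + 5} = 3 \left(-1\right) - 22 \left(- \frac{25}{\sqrt{-5 + 2 \cdot 5^{2} + 12 \cdot 5} + 5}\right) = -3 - 22 \left(- \frac{25}{\sqrt{-5 + 2 \cdot 25 + 60} + 5}\right) = -3 - 22 \left(- \frac{25}{\sqrt{-5 + 50 + 60} + 5}\right) = -3 - 22 \left(- \frac{25}{\sqrt{105} + 5}\right) = -3 - 22 \left(- \frac{25}{5 + \sqrt{105}}\right) = -3 + \frac{550}{5 + \sqrt{105}}$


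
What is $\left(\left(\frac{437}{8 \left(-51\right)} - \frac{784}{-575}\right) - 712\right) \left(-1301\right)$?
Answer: $\frac{217223550503}{234600} \approx 9.2593 \cdot 10^{5}$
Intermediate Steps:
$\left(\left(\frac{437}{8 \left(-51\right)} - \frac{784}{-575}\right) - 712\right) \left(-1301\right) = \left(\left(\frac{437}{-408} - - \frac{784}{575}\right) - 712\right) \left(-1301\right) = \left(\left(437 \left(- \frac{1}{408}\right) + \frac{784}{575}\right) - 712\right) \left(-1301\right) = \left(\left(- \frac{437}{408} + \frac{784}{575}\right) - 712\right) \left(-1301\right) = \left(\frac{68597}{234600} - 712\right) \left(-1301\right) = \left(- \frac{166966603}{234600}\right) \left(-1301\right) = \frac{217223550503}{234600}$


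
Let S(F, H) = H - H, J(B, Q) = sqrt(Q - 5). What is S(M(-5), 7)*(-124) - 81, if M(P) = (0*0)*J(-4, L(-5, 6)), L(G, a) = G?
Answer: -81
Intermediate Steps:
J(B, Q) = sqrt(-5 + Q)
M(P) = 0 (M(P) = (0*0)*sqrt(-5 - 5) = 0*sqrt(-10) = 0*(I*sqrt(10)) = 0)
S(F, H) = 0
S(M(-5), 7)*(-124) - 81 = 0*(-124) - 81 = 0 - 81 = -81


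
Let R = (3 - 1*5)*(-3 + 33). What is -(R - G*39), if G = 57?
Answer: 2283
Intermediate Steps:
R = -60 (R = (3 - 5)*30 = -2*30 = -60)
-(R - G*39) = -(-60 - 57*39) = -(-60 - 1*2223) = -(-60 - 2223) = -1*(-2283) = 2283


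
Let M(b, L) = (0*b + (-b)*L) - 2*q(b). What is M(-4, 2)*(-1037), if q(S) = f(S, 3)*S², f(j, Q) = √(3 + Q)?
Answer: -8296 + 33184*√6 ≈ 72988.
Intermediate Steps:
q(S) = √6*S² (q(S) = √(3 + 3)*S² = √6*S²)
M(b, L) = -L*b - 2*√6*b² (M(b, L) = (0*b + (-b)*L) - 2*√6*b² = (0 - L*b) - 2*√6*b² = -L*b - 2*√6*b²)
M(-4, 2)*(-1037) = -4*(-1*2 - 2*(-4)*√6)*(-1037) = -4*(-2 + 8*√6)*(-1037) = (8 - 32*√6)*(-1037) = -8296 + 33184*√6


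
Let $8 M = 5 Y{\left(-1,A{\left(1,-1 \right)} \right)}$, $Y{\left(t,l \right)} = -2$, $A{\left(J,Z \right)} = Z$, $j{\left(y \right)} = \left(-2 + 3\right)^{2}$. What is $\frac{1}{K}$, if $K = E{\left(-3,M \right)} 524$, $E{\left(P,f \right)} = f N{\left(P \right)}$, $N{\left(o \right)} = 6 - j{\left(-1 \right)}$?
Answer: $- \frac{1}{3275} \approx -0.00030534$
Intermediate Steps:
$j{\left(y \right)} = 1$ ($j{\left(y \right)} = 1^{2} = 1$)
$N{\left(o \right)} = 5$ ($N{\left(o \right)} = 6 - 1 = 5$)
$M = - \frac{5}{4}$ ($M = \frac{5 \left(-2\right)}{8} = \frac{1}{8} \left(-10\right) = - \frac{5}{4} \approx -1.25$)
$E{\left(P,f \right)} = 5 f$ ($E{\left(P,f \right)} = f 5 = 5 f$)
$K = -3275$ ($K = 5 \left(- \frac{5}{4}\right) 524 = \left(- \frac{25}{4}\right) 524 = -3275$)
$\frac{1}{K} = \frac{1}{-3275} = - \frac{1}{3275}$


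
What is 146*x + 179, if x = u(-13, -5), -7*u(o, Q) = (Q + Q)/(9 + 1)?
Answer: 1399/7 ≈ 199.86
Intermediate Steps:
u(o, Q) = -Q/35 (u(o, Q) = -(Q + Q)/(7*(9 + 1)) = -2*Q/(7*10) = -Q/35)
x = ⅐ (x = -1/35*(-5) = ⅐ ≈ 0.14286)
146*x + 179 = 146*(⅐) + 179 = 146/7 + 179 = 1399/7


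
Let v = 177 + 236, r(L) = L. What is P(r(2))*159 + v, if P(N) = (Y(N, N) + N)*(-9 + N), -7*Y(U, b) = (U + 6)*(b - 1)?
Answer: -541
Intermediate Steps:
Y(U, b) = -(-1 + b)*(6 + U)/7 (Y(U, b) = -(U + 6)*(b - 1)/7 = -(6 + U)*(-1 + b)/7 = -(-1 + b)*(6 + U)/7)
P(N) = (-9 + N)*(6/7 - N²/7 + 2*N/7) (P(N) = ((6/7 - 6*N/7 + N/7 - N*N/7) + N)*(-9 + N) = ((6/7 - 6*N/7 + N/7 - N²/7) + N)*(-9 + N) = ((6/7 - 5*N/7 - N²/7) + N)*(-9 + N) = (6/7 - N²/7 + 2*N/7)*(-9 + N) = (-9 + N)*(6/7 - N²/7 + 2*N/7))
v = 413
P(r(2))*159 + v = (-54/7 - 12/7*2 - ⅐*2³ + (11/7)*2²)*159 + 413 = (-54/7 - 24/7 - ⅐*8 + (11/7)*4)*159 + 413 = (-54/7 - 24/7 - 8/7 + 44/7)*159 + 413 = -6*159 + 413 = -954 + 413 = -541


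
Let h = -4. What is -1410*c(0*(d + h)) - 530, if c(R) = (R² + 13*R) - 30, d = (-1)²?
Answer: 41770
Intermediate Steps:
d = 1
c(R) = -30 + R² + 13*R
-1410*c(0*(d + h)) - 530 = -1410*(-30 + (0*(1 - 4))² + 13*(0*(1 - 4))) - 530 = -1410*(-30 + (0*(-3))² + 13*(0*(-3))) - 530 = -1410*(-30 + 0² + 13*0) - 530 = -1410*(-30 + 0 + 0) - 530 = -1410*(-30) - 530 = 42300 - 530 = 41770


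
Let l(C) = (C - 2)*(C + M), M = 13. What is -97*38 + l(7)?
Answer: -3586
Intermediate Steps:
l(C) = (-2 + C)*(13 + C) (l(C) = (C - 2)*(C + 13) = (-2 + C)*(13 + C))
-97*38 + l(7) = -97*38 + (-26 + 7**2 + 11*7) = -3686 + (-26 + 49 + 77) = -3686 + 100 = -3586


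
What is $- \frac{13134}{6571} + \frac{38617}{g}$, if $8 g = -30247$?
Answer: $- \frac{2427282554}{198753037} \approx -12.213$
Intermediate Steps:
$g = - \frac{30247}{8}$ ($g = \frac{1}{8} \left(-30247\right) = - \frac{30247}{8} \approx -3780.9$)
$- \frac{13134}{6571} + \frac{38617}{g} = - \frac{13134}{6571} + \frac{38617}{- \frac{30247}{8}} = \left(-13134\right) \frac{1}{6571} + 38617 \left(- \frac{8}{30247}\right) = - \frac{13134}{6571} - \frac{308936}{30247} = - \frac{2427282554}{198753037}$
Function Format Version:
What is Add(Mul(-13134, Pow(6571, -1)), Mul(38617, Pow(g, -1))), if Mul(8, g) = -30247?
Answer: Rational(-2427282554, 198753037) ≈ -12.213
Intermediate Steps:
g = Rational(-30247, 8) (g = Mul(Rational(1, 8), -30247) = Rational(-30247, 8) ≈ -3780.9)
Add(Mul(-13134, Pow(6571, -1)), Mul(38617, Pow(g, -1))) = Add(Mul(-13134, Pow(6571, -1)), Mul(38617, Pow(Rational(-30247, 8), -1))) = Add(Mul(-13134, Rational(1, 6571)), Mul(38617, Rational(-8, 30247))) = Add(Rational(-13134, 6571), Rational(-308936, 30247)) = Rational(-2427282554, 198753037)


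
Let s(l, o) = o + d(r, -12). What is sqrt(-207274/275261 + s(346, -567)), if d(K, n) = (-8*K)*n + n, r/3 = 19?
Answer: sqrt(370678794017539)/275261 ≈ 69.945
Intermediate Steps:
r = 57 (r = 3*19 = 57)
d(K, n) = n - 8*K*n (d(K, n) = -8*K*n + n = n - 8*K*n)
s(l, o) = 5460 + o (s(l, o) = o - 12*(1 - 8*57) = o - 12*(1 - 456) = o - 12*(-455) = o + 5460 = 5460 + o)
sqrt(-207274/275261 + s(346, -567)) = sqrt(-207274/275261 + (5460 - 567)) = sqrt(-207274*1/275261 + 4893) = sqrt(-207274/275261 + 4893) = sqrt(1346644799/275261) = sqrt(370678794017539)/275261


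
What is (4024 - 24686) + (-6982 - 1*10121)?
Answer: -37765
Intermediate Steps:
(4024 - 24686) + (-6982 - 1*10121) = -20662 + (-6982 - 10121) = -20662 - 17103 = -37765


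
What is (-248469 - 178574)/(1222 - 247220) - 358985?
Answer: -88309164987/245998 ≈ -3.5898e+5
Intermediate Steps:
(-248469 - 178574)/(1222 - 247220) - 358985 = -427043/(-245998) - 358985 = -427043*(-1/245998) - 358985 = 427043/245998 - 358985 = -88309164987/245998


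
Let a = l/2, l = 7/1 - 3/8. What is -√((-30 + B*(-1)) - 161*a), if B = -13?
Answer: -I*√8805/4 ≈ -23.459*I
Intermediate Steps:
l = 53/8 (l = 7*1 - 3*⅛ = 7 - 3/8 = 53/8 ≈ 6.6250)
a = 53/16 (a = (53/8)/2 = (53/8)*(½) = 53/16 ≈ 3.3125)
-√((-30 + B*(-1)) - 161*a) = -√((-30 - 13*(-1)) - 161*53/16) = -√((-30 + 13) - 8533/16) = -√(-17 - 8533/16) = -√(-8805/16) = -I*√8805/4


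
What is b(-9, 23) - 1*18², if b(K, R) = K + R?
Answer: -310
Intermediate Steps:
b(-9, 23) - 1*18² = (-9 + 23) - 1*18² = 14 - 1*324 = 14 - 324 = -310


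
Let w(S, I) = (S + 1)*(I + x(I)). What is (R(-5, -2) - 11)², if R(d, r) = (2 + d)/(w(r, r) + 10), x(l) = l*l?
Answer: 8281/64 ≈ 129.39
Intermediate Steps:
x(l) = l²
w(S, I) = (1 + S)*(I + I²) (w(S, I) = (S + 1)*(I + I²) = (1 + S)*(I + I²))
R(d, r) = (2 + d)/(10 + r*(1 + r² + 2*r)) (R(d, r) = (2 + d)/(r*(1 + r + r + r*r) + 10) = (2 + d)/(r*(1 + r + r + r²) + 10) = (2 + d)/(r*(1 + r² + 2*r) + 10) = (2 + d)/(10 + r*(1 + r² + 2*r)))
(R(-5, -2) - 11)² = ((2 - 5)/(10 - 2 + (-2)³ + 2*(-2)²) - 11)² = (-3/(10 - 2 - 8 + 2*4) - 11)² = (-3/(10 - 2 - 8 + 8) - 11)² = (-3/8 - 11)² = (-91/8)² = 8281/64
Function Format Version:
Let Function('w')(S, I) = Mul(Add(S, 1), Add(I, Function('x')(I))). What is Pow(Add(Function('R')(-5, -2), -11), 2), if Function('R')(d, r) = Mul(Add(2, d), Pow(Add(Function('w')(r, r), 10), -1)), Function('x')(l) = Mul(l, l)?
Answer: Rational(8281, 64) ≈ 129.39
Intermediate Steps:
Function('x')(l) = Pow(l, 2)
Function('w')(S, I) = Mul(Add(1, S), Add(I, Pow(I, 2))) (Function('w')(S, I) = Mul(Add(S, 1), Add(I, Pow(I, 2))) = Mul(Add(1, S), Add(I, Pow(I, 2))))
Function('R')(d, r) = Mul(Pow(Add(10, Mul(r, Add(1, Pow(r, 2), Mul(2, r)))), -1), Add(2, d)) (Function('R')(d, r) = Mul(Add(2, d), Pow(Add(Mul(r, Add(1, r, r, Mul(r, r))), 10), -1)) = Mul(Add(2, d), Pow(Add(Mul(r, Add(1, r, r, Pow(r, 2))), 10), -1)) = Mul(Add(2, d), Pow(Add(Mul(r, Add(1, Pow(r, 2), Mul(2, r))), 10), -1)) = Mul(Add(2, d), Pow(Add(10, Mul(r, Add(1, Pow(r, 2), Mul(2, r)))), -1)) = Mul(Pow(Add(10, Mul(r, Add(1, Pow(r, 2), Mul(2, r)))), -1), Add(2, d)))
Pow(Add(Function('R')(-5, -2), -11), 2) = Pow(Add(Mul(Pow(Add(10, -2, Pow(-2, 3), Mul(2, Pow(-2, 2))), -1), Add(2, -5)), -11), 2) = Pow(Add(Mul(Pow(Add(10, -2, -8, Mul(2, 4)), -1), -3), -11), 2) = Pow(Add(Mul(Pow(Add(10, -2, -8, 8), -1), -3), -11), 2) = Pow(Add(Mul(Pow(8, -1), -3), -11), 2) = Pow(Add(Mul(Rational(1, 8), -3), -11), 2) = Pow(Add(Rational(-3, 8), -11), 2) = Pow(Rational(-91, 8), 2) = Rational(8281, 64)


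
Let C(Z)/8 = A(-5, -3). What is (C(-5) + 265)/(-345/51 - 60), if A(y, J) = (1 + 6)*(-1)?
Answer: -3553/1135 ≈ -3.1304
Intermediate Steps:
A(y, J) = -7 (A(y, J) = 7*(-1) = -7)
C(Z) = -56 (C(Z) = 8*(-7) = -56)
(C(-5) + 265)/(-345/51 - 60) = (-56 + 265)/(-345/51 - 60) = 209/(-345*1/51 - 60) = 209/(-115/17 - 60) = 209/(-1135/17) = 209*(-17/1135) = -3553/1135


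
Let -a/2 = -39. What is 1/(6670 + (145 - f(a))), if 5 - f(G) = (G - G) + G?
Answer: 1/6888 ≈ 0.00014518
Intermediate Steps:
a = 78 (a = -2*(-39) = 78)
f(G) = 5 - G (f(G) = 5 - ((G - G) + G) = 5 - (0 + G) = 5 - G)
1/(6670 + (145 - f(a))) = 1/(6670 + (145 - (5 - 1*78))) = 1/(6670 + (145 - (5 - 78))) = 1/(6670 + (145 - 1*(-73))) = 1/(6670 + (145 + 73)) = 1/(6670 + 218) = 1/6888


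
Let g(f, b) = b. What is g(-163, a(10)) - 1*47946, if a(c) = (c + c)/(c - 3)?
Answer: -335602/7 ≈ -47943.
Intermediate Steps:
a(c) = 2*c/(-3 + c) (a(c) = (2*c)/(-3 + c) = 2*c/(-3 + c))
g(-163, a(10)) - 1*47946 = 2*10/(-3 + 10) - 1*47946 = 2*10/7 - 47946 = 2*10*(1/7) - 47946 = 20/7 - 47946 = -335602/7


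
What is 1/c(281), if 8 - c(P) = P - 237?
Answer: -1/36 ≈ -0.027778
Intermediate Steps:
c(P) = 245 - P (c(P) = 8 - (P - 237) = 8 - (-237 + P) = 8 + (237 - P) = 245 - P)
1/c(281) = 1/(245 - 1*281) = 1/(245 - 281) = 1/(-36) = -1/36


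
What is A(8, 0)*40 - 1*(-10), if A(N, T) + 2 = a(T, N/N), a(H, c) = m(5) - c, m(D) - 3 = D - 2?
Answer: 130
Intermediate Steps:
m(D) = 1 + D (m(D) = 3 + (D - 2) = 3 + (-2 + D) = 1 + D)
a(H, c) = 6 - c (a(H, c) = (1 + 5) - c = 6 - c)
A(N, T) = 3 (A(N, T) = -2 + (6 - N/N) = -2 + (6 - 1*1) = -2 + (6 - 1) = -2 + 5 = 3)
A(8, 0)*40 - 1*(-10) = 3*40 - 1*(-10) = 120 + 10 = 130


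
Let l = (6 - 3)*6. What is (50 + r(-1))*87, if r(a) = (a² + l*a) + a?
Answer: 2784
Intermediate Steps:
l = 18 (l = 3*6 = 18)
r(a) = a² + 19*a (r(a) = (a² + 18*a) + a = a² + 19*a)
(50 + r(-1))*87 = (50 - (19 - 1))*87 = (50 - 1*18)*87 = (50 - 18)*87 = 32*87 = 2784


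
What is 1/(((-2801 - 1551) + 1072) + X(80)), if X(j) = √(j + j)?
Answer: -41/134478 - √10/2689560 ≈ -0.00030606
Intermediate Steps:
X(j) = √2*√j (X(j) = √(2*j) = √2*√j)
1/(((-2801 - 1551) + 1072) + X(80)) = 1/(((-2801 - 1551) + 1072) + √2*√80) = 1/((-4352 + 1072) + √2*(4*√5)) = 1/(-3280 + 4*√10)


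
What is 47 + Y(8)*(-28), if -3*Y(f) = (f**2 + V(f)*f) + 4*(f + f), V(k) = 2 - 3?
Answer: 1167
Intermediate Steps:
V(k) = -1
Y(f) = -7*f/3 - f**2/3 (Y(f) = -((f**2 - f) + 4*(f + f))/3 = -((f**2 - f) + 4*(2*f))/3 = -((f**2 - f) + 8*f)/3 = -(f**2 + 7*f)/3 = -7*f/3 - f**2/3)
47 + Y(8)*(-28) = 47 - 1/3*8*(7 + 8)*(-28) = 47 - 1/3*8*15*(-28) = 47 - 40*(-28) = 47 + 1120 = 1167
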